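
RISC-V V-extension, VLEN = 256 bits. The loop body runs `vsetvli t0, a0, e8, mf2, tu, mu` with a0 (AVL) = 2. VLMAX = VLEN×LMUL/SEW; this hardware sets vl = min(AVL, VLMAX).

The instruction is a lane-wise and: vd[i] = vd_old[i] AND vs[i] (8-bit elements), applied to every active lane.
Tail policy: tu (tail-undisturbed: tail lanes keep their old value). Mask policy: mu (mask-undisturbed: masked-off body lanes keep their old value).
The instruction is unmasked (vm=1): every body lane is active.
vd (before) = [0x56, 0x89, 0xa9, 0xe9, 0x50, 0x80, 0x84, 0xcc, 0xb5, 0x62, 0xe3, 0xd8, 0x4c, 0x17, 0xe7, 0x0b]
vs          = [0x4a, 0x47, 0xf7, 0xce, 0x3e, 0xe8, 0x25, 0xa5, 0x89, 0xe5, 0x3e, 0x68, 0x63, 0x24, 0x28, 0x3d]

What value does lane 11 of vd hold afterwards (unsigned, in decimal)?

vd[11] = 216

lanes per group: 256·1/2/8 = 16
vl = min(AVL, VLMAX) = min(2, 16) = 2
  i=0: and(0x56,0x4a) → 66
  i=1: and(0x89,0x47) → 1
  i=2: tail/keep → 169
  i=3: tail/keep → 233
  i=4: tail/keep → 80
  i=5: tail/keep → 128
  i=6: tail/keep → 132
  i=7: tail/keep → 204
  i=8: tail/keep → 181
  i=9: tail/keep → 98
  i=10: tail/keep → 227
  i=11: tail/keep → 216
  i=12: tail/keep → 76
  i=13: tail/keep → 23
  i=14: tail/keep → 231
  i=15: tail/keep → 11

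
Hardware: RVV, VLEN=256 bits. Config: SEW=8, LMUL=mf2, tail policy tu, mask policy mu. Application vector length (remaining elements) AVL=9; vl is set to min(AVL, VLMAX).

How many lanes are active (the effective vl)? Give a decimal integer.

lanes per group: 256·1/2/8 = 16
AVL=9 ≤ VLMAX=16, so vl = 9

vl = 9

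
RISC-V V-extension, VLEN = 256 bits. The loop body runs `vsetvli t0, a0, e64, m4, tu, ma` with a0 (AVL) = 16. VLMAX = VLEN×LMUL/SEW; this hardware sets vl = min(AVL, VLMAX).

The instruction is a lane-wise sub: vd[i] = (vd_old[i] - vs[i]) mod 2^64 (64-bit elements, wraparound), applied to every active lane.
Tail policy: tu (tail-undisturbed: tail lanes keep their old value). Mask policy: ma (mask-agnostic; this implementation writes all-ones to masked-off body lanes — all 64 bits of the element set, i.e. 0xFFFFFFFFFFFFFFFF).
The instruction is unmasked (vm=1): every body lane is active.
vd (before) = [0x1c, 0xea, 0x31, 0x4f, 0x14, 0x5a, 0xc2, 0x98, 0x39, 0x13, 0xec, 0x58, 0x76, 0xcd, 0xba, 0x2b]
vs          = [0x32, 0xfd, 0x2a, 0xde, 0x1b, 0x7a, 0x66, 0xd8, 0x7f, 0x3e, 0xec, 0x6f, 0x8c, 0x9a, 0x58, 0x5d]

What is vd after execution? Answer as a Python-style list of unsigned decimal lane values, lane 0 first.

VLMAX = VLEN×LMUL/SEW = 256×4/64 = 16
vl = min(AVL, VLMAX) = min(16, 16) = 16
vd[0] sub(0x1c,0x32) -> 0xffffffffffffffea
vd[1] sub(0xea,0xfd) -> 0xffffffffffffffed
vd[2] sub(0x31,0x2a) -> 0x07
vd[3] sub(0x4f,0xde) -> 0xffffffffffffff71
vd[4] sub(0x14,0x1b) -> 0xfffffffffffffff9
vd[5] sub(0x5a,0x7a) -> 0xffffffffffffffe0
vd[6] sub(0xc2,0x66) -> 0x5c
vd[7] sub(0x98,0xd8) -> 0xffffffffffffffc0
vd[8] sub(0x39,0x7f) -> 0xffffffffffffffba
vd[9] sub(0x13,0x3e) -> 0xffffffffffffffd5
vd[10] sub(0xec,0xec) -> 0x00
vd[11] sub(0x58,0x6f) -> 0xffffffffffffffe9
vd[12] sub(0x76,0x8c) -> 0xffffffffffffffea
vd[13] sub(0xcd,0x9a) -> 0x33
vd[14] sub(0xba,0x58) -> 0x62
vd[15] sub(0x2b,0x5d) -> 0xffffffffffffffce

vd = [18446744073709551594, 18446744073709551597, 7, 18446744073709551473, 18446744073709551609, 18446744073709551584, 92, 18446744073709551552, 18446744073709551546, 18446744073709551573, 0, 18446744073709551593, 18446744073709551594, 51, 98, 18446744073709551566]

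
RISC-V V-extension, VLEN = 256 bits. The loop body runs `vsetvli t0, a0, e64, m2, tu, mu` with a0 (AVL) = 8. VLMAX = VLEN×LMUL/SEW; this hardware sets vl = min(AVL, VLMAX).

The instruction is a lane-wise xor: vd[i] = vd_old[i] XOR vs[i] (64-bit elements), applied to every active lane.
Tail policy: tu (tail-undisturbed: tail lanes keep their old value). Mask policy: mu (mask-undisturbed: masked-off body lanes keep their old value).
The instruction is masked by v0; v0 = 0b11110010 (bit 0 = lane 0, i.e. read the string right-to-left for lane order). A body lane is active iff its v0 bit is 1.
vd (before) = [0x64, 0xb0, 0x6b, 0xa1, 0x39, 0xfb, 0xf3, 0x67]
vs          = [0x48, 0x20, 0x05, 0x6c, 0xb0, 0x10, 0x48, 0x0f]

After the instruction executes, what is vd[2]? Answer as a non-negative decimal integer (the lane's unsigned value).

vd[2] = 107

VLMAX = VLEN×LMUL/SEW = 256×2/64 = 8
AVL=8 ≤ VLMAX=8, so vl = 8
vd[0] mask-off/keep -> 0x64
vd[1] xor(0xb0,0x20) -> 0x90
vd[2] mask-off/keep -> 0x6b
vd[3] mask-off/keep -> 0xa1
vd[4] xor(0x39,0xb0) -> 0x89
vd[5] xor(0xfb,0x10) -> 0xeb
vd[6] xor(0xf3,0x48) -> 0xbb
vd[7] xor(0x67,0x0f) -> 0x68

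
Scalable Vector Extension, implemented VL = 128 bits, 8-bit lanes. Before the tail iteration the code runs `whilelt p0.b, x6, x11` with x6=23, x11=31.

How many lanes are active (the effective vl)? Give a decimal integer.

vl = 8

128-bit reg / 8-bit elem → 16 lanes
active while 23+j < 31, i.e. j ∈ [0,8) capped at 16 ⇒ 8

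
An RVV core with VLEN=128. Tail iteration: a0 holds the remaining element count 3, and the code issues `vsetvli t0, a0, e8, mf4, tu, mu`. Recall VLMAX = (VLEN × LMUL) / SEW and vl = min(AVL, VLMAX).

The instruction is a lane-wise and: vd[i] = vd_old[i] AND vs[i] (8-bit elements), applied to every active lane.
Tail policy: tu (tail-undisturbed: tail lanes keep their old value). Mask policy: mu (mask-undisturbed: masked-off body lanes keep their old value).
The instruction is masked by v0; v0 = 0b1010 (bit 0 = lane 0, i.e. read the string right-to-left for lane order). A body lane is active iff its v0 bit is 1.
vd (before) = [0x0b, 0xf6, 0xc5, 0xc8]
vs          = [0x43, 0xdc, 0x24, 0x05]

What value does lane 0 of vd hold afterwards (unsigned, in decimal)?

lanes per group: 128·1/4/8 = 4
vl ← min(3, 4) = 3
[0] mask-off/keep = 0x0b
[1] and(0xf6,0xdc) = 0xd4
[2] mask-off/keep = 0xc5
[3] tail/keep = 0xc8

vd[0] = 11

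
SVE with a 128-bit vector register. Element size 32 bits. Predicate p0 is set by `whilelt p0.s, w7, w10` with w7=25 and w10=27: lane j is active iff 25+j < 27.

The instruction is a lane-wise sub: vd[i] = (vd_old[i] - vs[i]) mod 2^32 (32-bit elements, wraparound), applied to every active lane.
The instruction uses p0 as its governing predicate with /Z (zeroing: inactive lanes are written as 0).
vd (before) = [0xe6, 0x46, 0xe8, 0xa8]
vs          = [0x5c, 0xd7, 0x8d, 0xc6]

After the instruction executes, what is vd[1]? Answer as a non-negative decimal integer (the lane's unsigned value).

vd[1] = 4294967151

register lanes = 128/32 = 4
active while 25+j < 27, i.e. j ∈ [0,2) capped at 4 ⇒ 2
[0] sub(0xe6,0x5c) = 0x8a
[1] sub(0x46,0xd7) = 0xffffff6f
[2] tail/zero = 0x00
[3] tail/zero = 0x00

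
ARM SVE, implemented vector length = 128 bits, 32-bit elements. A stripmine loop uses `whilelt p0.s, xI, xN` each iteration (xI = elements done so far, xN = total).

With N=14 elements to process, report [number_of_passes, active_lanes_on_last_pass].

[iterations, last_vl] = [4, 2]

128-bit reg / 32-bit elem → 4 lanes
14 elements at 4/iter → 4 passes, remainder 2 on the last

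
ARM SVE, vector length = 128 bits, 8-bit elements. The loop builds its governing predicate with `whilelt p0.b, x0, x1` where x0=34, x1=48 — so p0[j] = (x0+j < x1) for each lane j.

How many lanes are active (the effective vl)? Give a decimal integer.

128-bit reg / 8-bit elem → 16 lanes
p0[j] = (34+j < 48); true for j=0..13 → 14 lanes set

vl = 14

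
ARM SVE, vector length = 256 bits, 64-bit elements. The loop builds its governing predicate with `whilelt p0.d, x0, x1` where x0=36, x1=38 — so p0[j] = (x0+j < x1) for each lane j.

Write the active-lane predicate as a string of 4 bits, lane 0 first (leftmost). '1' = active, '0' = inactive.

predicate = 1100

register lanes = 256/64 = 4
whilelt: lane j active iff 36+j < 38 → j < 2 → 2 active
bits (lane 0 leftmost): 1100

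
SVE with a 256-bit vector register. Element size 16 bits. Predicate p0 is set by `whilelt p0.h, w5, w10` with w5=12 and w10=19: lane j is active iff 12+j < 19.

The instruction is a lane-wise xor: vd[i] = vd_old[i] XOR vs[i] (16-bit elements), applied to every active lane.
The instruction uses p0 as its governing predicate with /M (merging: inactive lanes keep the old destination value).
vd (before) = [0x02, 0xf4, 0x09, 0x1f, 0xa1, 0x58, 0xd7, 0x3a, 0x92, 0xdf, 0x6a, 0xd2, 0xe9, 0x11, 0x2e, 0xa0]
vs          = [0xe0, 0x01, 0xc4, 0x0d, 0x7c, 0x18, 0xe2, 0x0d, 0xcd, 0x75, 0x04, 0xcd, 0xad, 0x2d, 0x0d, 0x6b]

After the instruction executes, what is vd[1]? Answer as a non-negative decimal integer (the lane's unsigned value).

lane count: 256 div 16 = 16
p0[j] = (12+j < 19); true for j=0..6 → 7 lanes set
  i=0: xor(0x02,0xe0) → 226
  i=1: xor(0xf4,0x01) → 245
  i=2: xor(0x09,0xc4) → 205
  i=3: xor(0x1f,0x0d) → 18
  i=4: xor(0xa1,0x7c) → 221
  i=5: xor(0x58,0x18) → 64
  i=6: xor(0xd7,0xe2) → 53
  i=7: tail/keep → 58
  i=8: tail/keep → 146
  i=9: tail/keep → 223
  i=10: tail/keep → 106
  i=11: tail/keep → 210
  i=12: tail/keep → 233
  i=13: tail/keep → 17
  i=14: tail/keep → 46
  i=15: tail/keep → 160

vd[1] = 245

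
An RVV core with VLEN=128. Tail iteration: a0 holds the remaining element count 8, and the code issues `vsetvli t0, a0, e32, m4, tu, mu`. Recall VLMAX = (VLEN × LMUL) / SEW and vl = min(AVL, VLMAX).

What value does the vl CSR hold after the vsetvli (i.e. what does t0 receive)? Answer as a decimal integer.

VLMAX = (128 × 4) / 32 = 16 lanes
vl = min(AVL, VLMAX) = min(8, 16) = 8

vl = 8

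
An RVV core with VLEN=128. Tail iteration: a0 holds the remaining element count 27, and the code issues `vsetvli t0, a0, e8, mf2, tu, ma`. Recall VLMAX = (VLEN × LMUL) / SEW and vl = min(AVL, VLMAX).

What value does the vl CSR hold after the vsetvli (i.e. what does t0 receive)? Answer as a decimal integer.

lanes per group: 128·1/2/8 = 8
vl = min(AVL, VLMAX) = min(27, 8) = 8

vl = 8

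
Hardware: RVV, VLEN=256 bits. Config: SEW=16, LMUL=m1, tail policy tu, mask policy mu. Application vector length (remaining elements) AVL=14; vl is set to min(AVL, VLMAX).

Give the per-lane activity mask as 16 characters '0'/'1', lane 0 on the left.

predicate = 1111111111111100

VLMAX = VLEN×LMUL/SEW = 256×1/16 = 16
AVL=14 ≤ VLMAX=16, so vl = 14
bits (lane 0 leftmost): 1111111111111100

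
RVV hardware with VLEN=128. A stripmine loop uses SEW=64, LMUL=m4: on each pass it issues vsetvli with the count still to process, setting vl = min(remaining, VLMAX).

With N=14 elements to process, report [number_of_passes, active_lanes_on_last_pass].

VLMAX = (128 × 4) / 64 = 8 lanes
iterations = ceil(14/8) = 2; final-pass vl = 6

[iterations, last_vl] = [2, 6]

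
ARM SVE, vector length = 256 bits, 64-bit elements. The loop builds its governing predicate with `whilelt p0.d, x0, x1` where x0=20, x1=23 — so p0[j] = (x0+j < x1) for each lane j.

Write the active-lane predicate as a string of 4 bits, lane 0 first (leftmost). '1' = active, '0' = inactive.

predicate = 1110

lane count: 256 div 64 = 4
p0[j] = (20+j < 23); true for j=0..2 → 3 lanes set
bits (lane 0 leftmost): 1110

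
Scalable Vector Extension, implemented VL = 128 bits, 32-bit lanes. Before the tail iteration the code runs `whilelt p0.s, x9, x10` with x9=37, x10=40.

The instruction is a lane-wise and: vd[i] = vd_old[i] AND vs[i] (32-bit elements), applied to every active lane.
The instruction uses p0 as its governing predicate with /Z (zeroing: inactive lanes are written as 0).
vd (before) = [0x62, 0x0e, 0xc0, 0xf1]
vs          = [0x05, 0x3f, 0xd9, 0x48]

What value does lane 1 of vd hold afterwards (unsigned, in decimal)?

vd[1] = 14

128-bit reg / 32-bit elem → 4 lanes
active while 37+j < 40, i.e. j ∈ [0,3) capped at 4 ⇒ 3
  i=0: and(0x62,0x05) → 0
  i=1: and(0x0e,0x3f) → 14
  i=2: and(0xc0,0xd9) → 192
  i=3: tail/zero → 0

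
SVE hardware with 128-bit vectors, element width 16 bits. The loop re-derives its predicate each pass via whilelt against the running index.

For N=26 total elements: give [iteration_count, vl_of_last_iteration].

128-bit reg / 16-bit elem → 8 lanes
26 elements at 8/iter → 4 passes, remainder 2 on the last

[iterations, last_vl] = [4, 2]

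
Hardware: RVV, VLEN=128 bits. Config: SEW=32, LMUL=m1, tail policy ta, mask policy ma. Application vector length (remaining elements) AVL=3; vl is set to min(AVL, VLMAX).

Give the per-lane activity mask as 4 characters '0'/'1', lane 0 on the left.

VLMAX = (128 × 1) / 32 = 4 lanes
vl ← min(3, 4) = 3
bits (lane 0 leftmost): 1110

predicate = 1110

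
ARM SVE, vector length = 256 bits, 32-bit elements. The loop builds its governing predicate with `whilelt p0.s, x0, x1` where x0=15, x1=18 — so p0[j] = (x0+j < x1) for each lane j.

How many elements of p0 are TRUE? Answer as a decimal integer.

lane count: 256 div 32 = 8
whilelt: lane j active iff 15+j < 18 → j < 3 → 3 active

vl = 3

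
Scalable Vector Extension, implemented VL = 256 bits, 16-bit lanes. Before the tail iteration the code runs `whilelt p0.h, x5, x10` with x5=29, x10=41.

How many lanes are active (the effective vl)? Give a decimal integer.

vl = 12

256-bit reg / 16-bit elem → 16 lanes
whilelt: lane j active iff 29+j < 41 → j < 12 → 12 active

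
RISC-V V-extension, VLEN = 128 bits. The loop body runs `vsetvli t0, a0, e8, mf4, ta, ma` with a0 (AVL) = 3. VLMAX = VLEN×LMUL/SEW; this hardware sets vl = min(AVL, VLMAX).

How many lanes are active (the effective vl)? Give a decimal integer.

vl = 3

VLMAX = (128 × 1/4) / 8 = 4 lanes
AVL=3 ≤ VLMAX=4, so vl = 3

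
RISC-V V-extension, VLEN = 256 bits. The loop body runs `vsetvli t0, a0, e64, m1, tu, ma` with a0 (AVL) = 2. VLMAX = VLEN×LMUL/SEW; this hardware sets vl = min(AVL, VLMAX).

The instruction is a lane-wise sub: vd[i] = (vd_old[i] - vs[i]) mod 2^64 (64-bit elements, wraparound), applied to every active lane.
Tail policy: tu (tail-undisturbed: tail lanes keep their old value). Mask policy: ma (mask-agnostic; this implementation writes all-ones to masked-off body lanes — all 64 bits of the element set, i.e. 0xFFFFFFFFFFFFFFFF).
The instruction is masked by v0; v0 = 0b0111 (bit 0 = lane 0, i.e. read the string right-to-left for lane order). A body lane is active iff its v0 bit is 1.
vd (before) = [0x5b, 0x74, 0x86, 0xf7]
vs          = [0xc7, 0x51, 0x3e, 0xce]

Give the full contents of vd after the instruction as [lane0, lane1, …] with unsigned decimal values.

vd = [18446744073709551508, 35, 134, 247]

VLMAX = (256 × 1) / 64 = 4 lanes
vl = min(AVL, VLMAX) = min(2, 4) = 2
lane  0: sub(0x5b,0xc7) ⇒ 0xffffffffffffff94
lane  1: sub(0x74,0x51) ⇒ 0x23
lane  2: tail/keep ⇒ 0x86
lane  3: tail/keep ⇒ 0xf7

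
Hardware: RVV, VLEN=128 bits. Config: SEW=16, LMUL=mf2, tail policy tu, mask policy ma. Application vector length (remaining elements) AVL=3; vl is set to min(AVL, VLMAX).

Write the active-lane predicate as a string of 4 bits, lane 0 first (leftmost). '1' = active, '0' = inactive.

lanes per group: 128·1/2/16 = 4
vl ← min(3, 4) = 3
bits (lane 0 leftmost): 1110

predicate = 1110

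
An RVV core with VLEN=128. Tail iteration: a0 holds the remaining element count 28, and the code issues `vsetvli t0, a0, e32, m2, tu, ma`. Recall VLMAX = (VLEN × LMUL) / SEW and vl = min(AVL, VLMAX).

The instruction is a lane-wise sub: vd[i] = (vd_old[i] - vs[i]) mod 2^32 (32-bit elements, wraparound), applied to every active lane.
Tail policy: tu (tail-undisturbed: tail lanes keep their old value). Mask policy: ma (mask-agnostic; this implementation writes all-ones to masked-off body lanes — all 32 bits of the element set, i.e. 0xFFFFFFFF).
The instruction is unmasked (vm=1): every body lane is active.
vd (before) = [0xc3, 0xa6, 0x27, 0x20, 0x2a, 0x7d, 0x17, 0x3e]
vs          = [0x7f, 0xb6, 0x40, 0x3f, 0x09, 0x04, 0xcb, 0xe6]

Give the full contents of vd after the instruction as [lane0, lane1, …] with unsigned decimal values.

vd = [68, 4294967280, 4294967271, 4294967265, 33, 121, 4294967116, 4294967128]

VLMAX = (128 × 2) / 32 = 8 lanes
AVL=28 > VLMAX=8, so vl = 8
vd[0] sub(0xc3,0x7f) -> 0x44
vd[1] sub(0xa6,0xb6) -> 0xfffffff0
vd[2] sub(0x27,0x40) -> 0xffffffe7
vd[3] sub(0x20,0x3f) -> 0xffffffe1
vd[4] sub(0x2a,0x09) -> 0x21
vd[5] sub(0x7d,0x04) -> 0x79
vd[6] sub(0x17,0xcb) -> 0xffffff4c
vd[7] sub(0x3e,0xe6) -> 0xffffff58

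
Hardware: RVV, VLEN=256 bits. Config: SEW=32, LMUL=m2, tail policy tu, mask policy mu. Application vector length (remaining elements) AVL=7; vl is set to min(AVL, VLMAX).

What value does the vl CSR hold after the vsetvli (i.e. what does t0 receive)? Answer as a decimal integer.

lanes per group: 256·2/32 = 16
vl = min(AVL, VLMAX) = min(7, 16) = 7

vl = 7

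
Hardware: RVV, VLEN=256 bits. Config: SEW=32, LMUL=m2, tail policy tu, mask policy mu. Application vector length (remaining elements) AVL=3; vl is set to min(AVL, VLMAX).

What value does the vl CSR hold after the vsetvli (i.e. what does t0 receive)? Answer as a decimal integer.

vl = 3

lanes per group: 256·2/32 = 16
vl = min(AVL, VLMAX) = min(3, 16) = 3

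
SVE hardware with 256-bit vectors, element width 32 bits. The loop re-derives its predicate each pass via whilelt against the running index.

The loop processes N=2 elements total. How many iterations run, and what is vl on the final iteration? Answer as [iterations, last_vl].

lane count: 256 div 32 = 8
2 elements at 8/iter → 1 passes, remainder 2 on the last

[iterations, last_vl] = [1, 2]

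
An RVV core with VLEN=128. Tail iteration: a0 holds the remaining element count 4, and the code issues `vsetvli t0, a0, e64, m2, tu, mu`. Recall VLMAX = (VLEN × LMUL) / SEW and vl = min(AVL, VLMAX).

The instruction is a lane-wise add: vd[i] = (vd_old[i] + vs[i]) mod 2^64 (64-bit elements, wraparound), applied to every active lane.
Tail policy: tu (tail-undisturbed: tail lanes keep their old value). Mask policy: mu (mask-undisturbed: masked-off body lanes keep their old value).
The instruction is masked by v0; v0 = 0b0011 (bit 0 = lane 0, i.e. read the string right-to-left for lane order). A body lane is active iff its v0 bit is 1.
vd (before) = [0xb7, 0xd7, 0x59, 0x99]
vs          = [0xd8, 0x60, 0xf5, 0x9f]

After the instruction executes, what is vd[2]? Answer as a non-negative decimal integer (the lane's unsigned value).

lanes per group: 128·2/64 = 4
vl = min(AVL, VLMAX) = min(4, 4) = 4
[0] add(0xb7,0xd8) = 0x18f
[1] add(0xd7,0x60) = 0x137
[2] mask-off/keep = 0x59
[3] mask-off/keep = 0x99

vd[2] = 89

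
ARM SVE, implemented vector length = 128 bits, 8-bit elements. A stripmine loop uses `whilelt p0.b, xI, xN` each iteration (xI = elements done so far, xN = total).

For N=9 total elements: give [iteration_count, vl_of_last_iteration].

register lanes = 128/8 = 16
iterations = ceil(9/16) = 1; final-pass vl = 9

[iterations, last_vl] = [1, 9]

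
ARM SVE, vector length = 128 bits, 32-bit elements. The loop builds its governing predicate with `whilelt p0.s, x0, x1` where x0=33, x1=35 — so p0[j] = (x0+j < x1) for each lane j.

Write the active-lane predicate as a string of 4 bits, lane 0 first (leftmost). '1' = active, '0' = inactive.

predicate = 1100

lane count: 128 div 32 = 4
whilelt: lane j active iff 33+j < 35 → j < 2 → 2 active
bits (lane 0 leftmost): 1100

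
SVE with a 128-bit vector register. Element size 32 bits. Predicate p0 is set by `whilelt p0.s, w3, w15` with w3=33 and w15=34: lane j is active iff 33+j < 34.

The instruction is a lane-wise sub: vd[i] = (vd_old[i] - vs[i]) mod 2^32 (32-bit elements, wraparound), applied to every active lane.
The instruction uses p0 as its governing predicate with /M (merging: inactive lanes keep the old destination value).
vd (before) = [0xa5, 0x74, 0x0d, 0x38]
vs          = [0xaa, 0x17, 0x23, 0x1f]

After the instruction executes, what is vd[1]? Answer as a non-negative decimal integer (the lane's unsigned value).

128-bit reg / 32-bit elem → 4 lanes
active while 33+j < 34, i.e. j ∈ [0,1) capped at 4 ⇒ 1
  i=0: sub(0xa5,0xaa) → 4294967291
  i=1: tail/keep → 116
  i=2: tail/keep → 13
  i=3: tail/keep → 56

vd[1] = 116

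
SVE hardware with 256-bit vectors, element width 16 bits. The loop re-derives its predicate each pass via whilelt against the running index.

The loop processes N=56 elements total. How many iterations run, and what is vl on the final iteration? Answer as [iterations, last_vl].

[iterations, last_vl] = [4, 8]

256-bit reg / 16-bit elem → 16 lanes
56 elements at 16/iter → 4 passes, remainder 8 on the last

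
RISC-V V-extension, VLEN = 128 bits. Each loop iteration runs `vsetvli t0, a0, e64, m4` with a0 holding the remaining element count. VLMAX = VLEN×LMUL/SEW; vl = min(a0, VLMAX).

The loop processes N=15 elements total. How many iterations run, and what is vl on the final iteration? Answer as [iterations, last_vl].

[iterations, last_vl] = [2, 7]

VLMAX = (128 × 4) / 64 = 8 lanes
N=15: ⌈15/8⌉ = 2 iters; last vl = 15 − 1×8 = 7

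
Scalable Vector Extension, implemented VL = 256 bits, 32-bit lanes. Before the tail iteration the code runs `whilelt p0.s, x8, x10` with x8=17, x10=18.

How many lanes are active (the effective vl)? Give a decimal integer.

vl = 1

register lanes = 256/32 = 8
active while 17+j < 18, i.e. j ∈ [0,1) capped at 8 ⇒ 1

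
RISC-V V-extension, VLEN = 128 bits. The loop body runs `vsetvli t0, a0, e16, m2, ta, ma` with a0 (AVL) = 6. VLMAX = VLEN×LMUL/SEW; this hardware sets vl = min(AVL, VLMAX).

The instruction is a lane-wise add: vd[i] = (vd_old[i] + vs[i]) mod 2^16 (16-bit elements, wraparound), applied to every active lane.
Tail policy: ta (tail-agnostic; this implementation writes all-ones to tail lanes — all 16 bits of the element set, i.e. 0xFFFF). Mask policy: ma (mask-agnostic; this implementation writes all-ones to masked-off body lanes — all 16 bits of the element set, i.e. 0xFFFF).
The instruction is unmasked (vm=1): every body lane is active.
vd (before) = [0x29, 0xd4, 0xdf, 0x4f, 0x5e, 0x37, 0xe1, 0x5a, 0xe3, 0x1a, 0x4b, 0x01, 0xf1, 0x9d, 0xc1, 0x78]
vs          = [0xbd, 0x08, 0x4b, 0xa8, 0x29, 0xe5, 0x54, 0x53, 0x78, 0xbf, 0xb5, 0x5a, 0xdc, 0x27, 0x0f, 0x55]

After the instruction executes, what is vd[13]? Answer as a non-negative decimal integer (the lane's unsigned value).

vd[13] = 65535

lanes per group: 128·2/16 = 16
AVL=6 ≤ VLMAX=16, so vl = 6
vd[0] add(0x29,0xbd) -> 0xe6
vd[1] add(0xd4,0x08) -> 0xdc
vd[2] add(0xdf,0x4b) -> 0x12a
vd[3] add(0x4f,0xa8) -> 0xf7
vd[4] add(0x5e,0x29) -> 0x87
vd[5] add(0x37,0xe5) -> 0x11c
vd[6] tail/ones -> 0xffff
vd[7] tail/ones -> 0xffff
vd[8] tail/ones -> 0xffff
vd[9] tail/ones -> 0xffff
vd[10] tail/ones -> 0xffff
vd[11] tail/ones -> 0xffff
vd[12] tail/ones -> 0xffff
vd[13] tail/ones -> 0xffff
vd[14] tail/ones -> 0xffff
vd[15] tail/ones -> 0xffff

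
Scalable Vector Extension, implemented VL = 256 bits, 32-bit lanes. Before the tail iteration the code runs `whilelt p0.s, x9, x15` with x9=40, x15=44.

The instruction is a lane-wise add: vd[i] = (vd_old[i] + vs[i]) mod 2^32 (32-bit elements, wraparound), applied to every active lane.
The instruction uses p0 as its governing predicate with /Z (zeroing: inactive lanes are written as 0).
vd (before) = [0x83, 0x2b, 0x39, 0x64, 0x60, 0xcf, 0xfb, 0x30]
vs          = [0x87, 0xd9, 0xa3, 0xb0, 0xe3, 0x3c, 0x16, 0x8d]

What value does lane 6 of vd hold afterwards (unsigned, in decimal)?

vd[6] = 0

256-bit reg / 32-bit elem → 8 lanes
p0[j] = (40+j < 44); true for j=0..3 → 4 lanes set
[0] add(0x83,0x87) = 0x10a
[1] add(0x2b,0xd9) = 0x104
[2] add(0x39,0xa3) = 0xdc
[3] add(0x64,0xb0) = 0x114
[4] tail/zero = 0x00
[5] tail/zero = 0x00
[6] tail/zero = 0x00
[7] tail/zero = 0x00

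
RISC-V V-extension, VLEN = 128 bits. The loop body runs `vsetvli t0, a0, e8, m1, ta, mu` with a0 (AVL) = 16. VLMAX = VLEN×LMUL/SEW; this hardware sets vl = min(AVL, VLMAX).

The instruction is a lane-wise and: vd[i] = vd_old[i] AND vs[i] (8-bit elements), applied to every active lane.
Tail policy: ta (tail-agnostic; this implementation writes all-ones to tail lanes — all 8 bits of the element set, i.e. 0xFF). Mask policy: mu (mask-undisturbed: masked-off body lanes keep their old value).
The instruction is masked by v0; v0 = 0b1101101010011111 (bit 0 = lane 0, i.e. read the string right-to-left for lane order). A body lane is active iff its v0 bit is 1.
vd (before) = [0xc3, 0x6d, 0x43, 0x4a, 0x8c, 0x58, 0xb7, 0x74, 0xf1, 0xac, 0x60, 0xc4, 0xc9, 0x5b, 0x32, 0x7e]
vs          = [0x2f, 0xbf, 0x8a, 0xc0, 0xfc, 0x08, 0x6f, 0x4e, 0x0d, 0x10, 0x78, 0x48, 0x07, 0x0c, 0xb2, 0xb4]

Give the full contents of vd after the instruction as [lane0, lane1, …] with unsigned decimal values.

vd = [3, 45, 2, 64, 140, 88, 183, 68, 241, 0, 96, 64, 1, 91, 50, 52]

VLMAX = VLEN×LMUL/SEW = 128×1/8 = 16
vl = min(AVL, VLMAX) = min(16, 16) = 16
[0] and(0xc3,0x2f) = 0x03
[1] and(0x6d,0xbf) = 0x2d
[2] and(0x43,0x8a) = 0x02
[3] and(0x4a,0xc0) = 0x40
[4] and(0x8c,0xfc) = 0x8c
[5] mask-off/keep = 0x58
[6] mask-off/keep = 0xb7
[7] and(0x74,0x4e) = 0x44
[8] mask-off/keep = 0xf1
[9] and(0xac,0x10) = 0x00
[10] mask-off/keep = 0x60
[11] and(0xc4,0x48) = 0x40
[12] and(0xc9,0x07) = 0x01
[13] mask-off/keep = 0x5b
[14] and(0x32,0xb2) = 0x32
[15] and(0x7e,0xb4) = 0x34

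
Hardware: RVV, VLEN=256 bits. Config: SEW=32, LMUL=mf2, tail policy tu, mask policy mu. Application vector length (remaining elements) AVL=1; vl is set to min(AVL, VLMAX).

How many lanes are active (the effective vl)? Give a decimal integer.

vl = 1

VLMAX = VLEN×LMUL/SEW = 256×1/2/32 = 4
vl = min(AVL, VLMAX) = min(1, 4) = 1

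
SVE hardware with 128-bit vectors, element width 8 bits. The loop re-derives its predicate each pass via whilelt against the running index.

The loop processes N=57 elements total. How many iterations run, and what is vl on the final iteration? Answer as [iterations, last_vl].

128-bit reg / 8-bit elem → 16 lanes
N=57: ⌈57/16⌉ = 4 iters; last vl = 57 − 3×16 = 9

[iterations, last_vl] = [4, 9]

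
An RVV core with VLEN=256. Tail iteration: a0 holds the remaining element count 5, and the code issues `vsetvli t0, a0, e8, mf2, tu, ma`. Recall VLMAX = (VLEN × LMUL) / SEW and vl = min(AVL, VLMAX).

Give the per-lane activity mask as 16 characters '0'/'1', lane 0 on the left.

VLMAX = (256 × 1/2) / 8 = 16 lanes
AVL=5 ≤ VLMAX=16, so vl = 5
bits (lane 0 leftmost): 1111100000000000

predicate = 1111100000000000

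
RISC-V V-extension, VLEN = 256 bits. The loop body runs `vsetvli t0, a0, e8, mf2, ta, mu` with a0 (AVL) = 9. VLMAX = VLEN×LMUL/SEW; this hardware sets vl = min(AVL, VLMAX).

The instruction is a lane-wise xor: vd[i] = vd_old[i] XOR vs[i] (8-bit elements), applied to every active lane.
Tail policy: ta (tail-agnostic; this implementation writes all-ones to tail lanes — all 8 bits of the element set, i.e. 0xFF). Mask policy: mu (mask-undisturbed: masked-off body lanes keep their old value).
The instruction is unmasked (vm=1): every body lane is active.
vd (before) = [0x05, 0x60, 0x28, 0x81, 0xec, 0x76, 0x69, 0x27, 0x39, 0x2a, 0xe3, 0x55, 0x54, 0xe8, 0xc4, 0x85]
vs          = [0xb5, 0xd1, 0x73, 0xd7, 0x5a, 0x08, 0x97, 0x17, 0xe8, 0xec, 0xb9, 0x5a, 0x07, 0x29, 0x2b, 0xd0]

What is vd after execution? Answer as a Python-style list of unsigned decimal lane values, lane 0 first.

vd = [176, 177, 91, 86, 182, 126, 254, 48, 209, 255, 255, 255, 255, 255, 255, 255]

lanes per group: 256·1/2/8 = 16
AVL=9 ≤ VLMAX=16, so vl = 9
  i=0: xor(0x05,0xb5) → 176
  i=1: xor(0x60,0xd1) → 177
  i=2: xor(0x28,0x73) → 91
  i=3: xor(0x81,0xd7) → 86
  i=4: xor(0xec,0x5a) → 182
  i=5: xor(0x76,0x08) → 126
  i=6: xor(0x69,0x97) → 254
  i=7: xor(0x27,0x17) → 48
  i=8: xor(0x39,0xe8) → 209
  i=9: tail/ones → 255
  i=10: tail/ones → 255
  i=11: tail/ones → 255
  i=12: tail/ones → 255
  i=13: tail/ones → 255
  i=14: tail/ones → 255
  i=15: tail/ones → 255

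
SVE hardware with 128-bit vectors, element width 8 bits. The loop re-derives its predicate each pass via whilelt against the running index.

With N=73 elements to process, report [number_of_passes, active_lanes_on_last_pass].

128-bit reg / 8-bit elem → 16 lanes
73 elements at 16/iter → 5 passes, remainder 9 on the last

[iterations, last_vl] = [5, 9]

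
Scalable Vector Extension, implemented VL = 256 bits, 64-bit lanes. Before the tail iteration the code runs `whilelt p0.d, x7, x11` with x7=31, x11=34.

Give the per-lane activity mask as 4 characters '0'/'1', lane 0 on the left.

256-bit reg / 64-bit elem → 4 lanes
p0[j] = (31+j < 34); true for j=0..2 → 3 lanes set
bits (lane 0 leftmost): 1110

predicate = 1110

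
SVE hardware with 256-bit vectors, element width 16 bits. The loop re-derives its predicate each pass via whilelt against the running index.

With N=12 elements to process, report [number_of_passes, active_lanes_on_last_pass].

lane count: 256 div 16 = 16
N=12: ⌈12/16⌉ = 1 iters; last vl = 12 − 0×16 = 12

[iterations, last_vl] = [1, 12]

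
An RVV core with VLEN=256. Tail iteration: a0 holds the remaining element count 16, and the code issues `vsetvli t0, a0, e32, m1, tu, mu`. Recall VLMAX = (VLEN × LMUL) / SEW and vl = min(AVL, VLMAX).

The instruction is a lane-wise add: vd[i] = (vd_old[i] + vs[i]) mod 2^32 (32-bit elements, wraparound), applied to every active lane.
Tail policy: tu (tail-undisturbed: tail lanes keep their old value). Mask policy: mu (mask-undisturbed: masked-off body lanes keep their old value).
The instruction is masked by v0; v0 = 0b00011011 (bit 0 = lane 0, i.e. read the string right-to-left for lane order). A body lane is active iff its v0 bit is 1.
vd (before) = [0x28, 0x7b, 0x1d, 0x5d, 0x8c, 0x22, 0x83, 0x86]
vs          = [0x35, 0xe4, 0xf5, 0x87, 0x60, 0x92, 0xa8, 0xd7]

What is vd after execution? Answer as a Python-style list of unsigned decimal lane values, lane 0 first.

vd = [93, 351, 29, 228, 236, 34, 131, 134]

VLMAX = VLEN×LMUL/SEW = 256×1/32 = 8
vl ← min(16, 8) = 8
  i=0: add(0x28,0x35) → 93
  i=1: add(0x7b,0xe4) → 351
  i=2: mask-off/keep → 29
  i=3: add(0x5d,0x87) → 228
  i=4: add(0x8c,0x60) → 236
  i=5: mask-off/keep → 34
  i=6: mask-off/keep → 131
  i=7: mask-off/keep → 134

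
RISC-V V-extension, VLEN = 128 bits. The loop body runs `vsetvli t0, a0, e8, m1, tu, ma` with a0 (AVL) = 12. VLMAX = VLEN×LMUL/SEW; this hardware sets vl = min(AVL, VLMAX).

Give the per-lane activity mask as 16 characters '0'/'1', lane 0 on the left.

predicate = 1111111111110000

VLMAX = VLEN×LMUL/SEW = 128×1/8 = 16
vl ← min(12, 16) = 12
bits (lane 0 leftmost): 1111111111110000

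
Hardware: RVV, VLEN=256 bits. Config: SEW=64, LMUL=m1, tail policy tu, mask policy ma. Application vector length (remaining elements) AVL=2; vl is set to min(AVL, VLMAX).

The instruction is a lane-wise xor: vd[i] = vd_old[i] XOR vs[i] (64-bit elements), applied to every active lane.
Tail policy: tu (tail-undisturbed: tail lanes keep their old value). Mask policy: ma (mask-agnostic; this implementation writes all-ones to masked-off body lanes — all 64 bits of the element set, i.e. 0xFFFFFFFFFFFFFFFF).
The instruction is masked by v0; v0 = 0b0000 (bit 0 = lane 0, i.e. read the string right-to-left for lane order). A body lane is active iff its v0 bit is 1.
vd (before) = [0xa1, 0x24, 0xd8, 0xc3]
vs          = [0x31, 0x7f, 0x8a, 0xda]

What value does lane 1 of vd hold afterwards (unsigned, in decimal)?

vd[1] = 18446744073709551615

VLMAX = (256 × 1) / 64 = 4 lanes
AVL=2 ≤ VLMAX=4, so vl = 2
vd[0] mask-off/ones -> 0xffffffffffffffff
vd[1] mask-off/ones -> 0xffffffffffffffff
vd[2] tail/keep -> 0xd8
vd[3] tail/keep -> 0xc3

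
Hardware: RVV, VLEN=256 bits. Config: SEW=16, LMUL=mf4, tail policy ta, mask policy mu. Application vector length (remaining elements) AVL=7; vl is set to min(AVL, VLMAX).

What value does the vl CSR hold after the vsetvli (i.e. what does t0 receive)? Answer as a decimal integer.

vl = 4

VLMAX = (256 × 1/4) / 16 = 4 lanes
vl ← min(7, 4) = 4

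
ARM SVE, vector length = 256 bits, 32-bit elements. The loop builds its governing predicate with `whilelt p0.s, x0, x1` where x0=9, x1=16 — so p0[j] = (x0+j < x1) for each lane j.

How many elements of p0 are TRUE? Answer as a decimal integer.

vl = 7

lane count: 256 div 32 = 8
active while 9+j < 16, i.e. j ∈ [0,7) capped at 8 ⇒ 7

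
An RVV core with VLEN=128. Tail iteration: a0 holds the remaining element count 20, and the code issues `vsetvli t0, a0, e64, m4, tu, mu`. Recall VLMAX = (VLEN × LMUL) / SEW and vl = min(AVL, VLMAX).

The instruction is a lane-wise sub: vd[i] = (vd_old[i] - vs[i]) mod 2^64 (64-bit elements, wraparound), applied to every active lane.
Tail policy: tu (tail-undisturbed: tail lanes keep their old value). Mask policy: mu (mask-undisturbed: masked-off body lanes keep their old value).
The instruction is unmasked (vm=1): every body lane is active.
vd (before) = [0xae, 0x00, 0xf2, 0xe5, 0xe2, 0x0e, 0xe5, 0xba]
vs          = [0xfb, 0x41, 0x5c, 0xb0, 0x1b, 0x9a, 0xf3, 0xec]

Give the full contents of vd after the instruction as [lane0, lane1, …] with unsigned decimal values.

vd = [18446744073709551539, 18446744073709551551, 150, 53, 199, 18446744073709551476, 18446744073709551602, 18446744073709551566]

VLMAX = VLEN×LMUL/SEW = 128×4/64 = 8
vl = min(AVL, VLMAX) = min(20, 8) = 8
  i=0: sub(0xae,0xfb) → 18446744073709551539
  i=1: sub(0x00,0x41) → 18446744073709551551
  i=2: sub(0xf2,0x5c) → 150
  i=3: sub(0xe5,0xb0) → 53
  i=4: sub(0xe2,0x1b) → 199
  i=5: sub(0x0e,0x9a) → 18446744073709551476
  i=6: sub(0xe5,0xf3) → 18446744073709551602
  i=7: sub(0xba,0xec) → 18446744073709551566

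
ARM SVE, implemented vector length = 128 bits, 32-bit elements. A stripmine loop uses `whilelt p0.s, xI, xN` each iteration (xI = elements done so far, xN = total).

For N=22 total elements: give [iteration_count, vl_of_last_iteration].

lane count: 128 div 32 = 4
iterations = ceil(22/4) = 6; final-pass vl = 2

[iterations, last_vl] = [6, 2]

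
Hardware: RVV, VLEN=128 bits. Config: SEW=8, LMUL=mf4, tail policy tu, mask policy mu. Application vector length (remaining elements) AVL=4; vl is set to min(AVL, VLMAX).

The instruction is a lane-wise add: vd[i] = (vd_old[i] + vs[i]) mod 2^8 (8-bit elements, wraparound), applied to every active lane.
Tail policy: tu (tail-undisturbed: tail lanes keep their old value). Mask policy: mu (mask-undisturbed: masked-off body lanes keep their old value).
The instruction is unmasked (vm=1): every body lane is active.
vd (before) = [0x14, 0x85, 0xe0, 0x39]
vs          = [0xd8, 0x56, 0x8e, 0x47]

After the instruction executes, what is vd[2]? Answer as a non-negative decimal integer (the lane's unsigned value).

vd[2] = 110

lanes per group: 128·1/4/8 = 4
vl ← min(4, 4) = 4
vd[0] add(0x14,0xd8) -> 0xec
vd[1] add(0x85,0x56) -> 0xdb
vd[2] add(0xe0,0x8e) -> 0x6e
vd[3] add(0x39,0x47) -> 0x80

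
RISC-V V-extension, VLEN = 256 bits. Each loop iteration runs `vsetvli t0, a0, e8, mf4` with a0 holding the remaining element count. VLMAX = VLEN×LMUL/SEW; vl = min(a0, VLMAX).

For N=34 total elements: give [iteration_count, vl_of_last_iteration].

[iterations, last_vl] = [5, 2]

VLMAX = VLEN×LMUL/SEW = 256×1/4/8 = 8
N=34: ⌈34/8⌉ = 5 iters; last vl = 34 − 4×8 = 2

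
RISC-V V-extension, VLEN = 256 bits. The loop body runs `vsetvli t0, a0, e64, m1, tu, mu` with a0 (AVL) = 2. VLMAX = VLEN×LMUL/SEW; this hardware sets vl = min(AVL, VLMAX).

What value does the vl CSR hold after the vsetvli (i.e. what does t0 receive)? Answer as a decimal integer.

lanes per group: 256·1/64 = 4
vl = min(AVL, VLMAX) = min(2, 4) = 2

vl = 2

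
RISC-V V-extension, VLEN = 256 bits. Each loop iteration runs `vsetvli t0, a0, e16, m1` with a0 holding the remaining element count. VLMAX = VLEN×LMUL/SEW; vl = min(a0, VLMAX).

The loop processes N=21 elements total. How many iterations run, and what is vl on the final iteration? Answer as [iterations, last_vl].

[iterations, last_vl] = [2, 5]

lanes per group: 256·1/16 = 16
iterations = ceil(21/16) = 2; final-pass vl = 5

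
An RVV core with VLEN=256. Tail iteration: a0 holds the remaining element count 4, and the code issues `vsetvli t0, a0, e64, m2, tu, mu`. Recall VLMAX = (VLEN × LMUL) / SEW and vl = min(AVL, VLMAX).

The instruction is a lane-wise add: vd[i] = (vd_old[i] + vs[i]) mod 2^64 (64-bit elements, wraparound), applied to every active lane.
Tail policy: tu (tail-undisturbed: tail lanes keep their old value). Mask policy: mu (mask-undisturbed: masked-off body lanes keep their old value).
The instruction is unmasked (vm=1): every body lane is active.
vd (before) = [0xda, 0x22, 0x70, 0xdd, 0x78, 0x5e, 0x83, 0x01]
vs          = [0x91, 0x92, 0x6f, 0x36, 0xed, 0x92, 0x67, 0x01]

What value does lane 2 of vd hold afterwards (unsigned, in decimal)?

VLMAX = VLEN×LMUL/SEW = 256×2/64 = 8
vl ← min(4, 8) = 4
vd[0] add(0xda,0x91) -> 0x16b
vd[1] add(0x22,0x92) -> 0xb4
vd[2] add(0x70,0x6f) -> 0xdf
vd[3] add(0xdd,0x36) -> 0x113
vd[4] tail/keep -> 0x78
vd[5] tail/keep -> 0x5e
vd[6] tail/keep -> 0x83
vd[7] tail/keep -> 0x01

vd[2] = 223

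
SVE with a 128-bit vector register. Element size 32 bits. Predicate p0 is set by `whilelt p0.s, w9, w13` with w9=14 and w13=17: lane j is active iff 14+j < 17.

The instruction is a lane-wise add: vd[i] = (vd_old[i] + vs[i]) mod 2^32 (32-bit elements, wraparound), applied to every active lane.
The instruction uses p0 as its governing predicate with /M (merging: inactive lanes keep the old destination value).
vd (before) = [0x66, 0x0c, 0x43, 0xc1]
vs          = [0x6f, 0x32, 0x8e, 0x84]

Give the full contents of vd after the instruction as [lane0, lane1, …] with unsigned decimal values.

lane count: 128 div 32 = 4
whilelt: lane j active iff 14+j < 17 → j < 3 → 3 active
vd[0] add(0x66,0x6f) -> 0xd5
vd[1] add(0x0c,0x32) -> 0x3e
vd[2] add(0x43,0x8e) -> 0xd1
vd[3] tail/keep -> 0xc1

vd = [213, 62, 209, 193]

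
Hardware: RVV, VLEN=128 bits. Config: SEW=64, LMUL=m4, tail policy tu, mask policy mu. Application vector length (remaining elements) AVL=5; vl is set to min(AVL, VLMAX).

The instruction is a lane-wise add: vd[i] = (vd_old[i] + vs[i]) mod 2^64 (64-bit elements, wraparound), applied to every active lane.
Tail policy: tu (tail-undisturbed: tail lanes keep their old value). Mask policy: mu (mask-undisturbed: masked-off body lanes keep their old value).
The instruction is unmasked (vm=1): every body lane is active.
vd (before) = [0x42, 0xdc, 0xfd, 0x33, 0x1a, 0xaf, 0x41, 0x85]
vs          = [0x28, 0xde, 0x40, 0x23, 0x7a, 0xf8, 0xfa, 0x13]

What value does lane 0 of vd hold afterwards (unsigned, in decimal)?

vd[0] = 106

VLMAX = (128 × 4) / 64 = 8 lanes
vl = min(AVL, VLMAX) = min(5, 8) = 5
lane  0: add(0x42,0x28) ⇒ 0x6a
lane  1: add(0xdc,0xde) ⇒ 0x1ba
lane  2: add(0xfd,0x40) ⇒ 0x13d
lane  3: add(0x33,0x23) ⇒ 0x56
lane  4: add(0x1a,0x7a) ⇒ 0x94
lane  5: tail/keep ⇒ 0xaf
lane  6: tail/keep ⇒ 0x41
lane  7: tail/keep ⇒ 0x85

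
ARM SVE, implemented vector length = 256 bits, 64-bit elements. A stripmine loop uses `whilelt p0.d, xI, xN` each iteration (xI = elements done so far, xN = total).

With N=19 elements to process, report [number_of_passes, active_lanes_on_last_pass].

lane count: 256 div 64 = 4
N=19: ⌈19/4⌉ = 5 iters; last vl = 19 − 4×4 = 3

[iterations, last_vl] = [5, 3]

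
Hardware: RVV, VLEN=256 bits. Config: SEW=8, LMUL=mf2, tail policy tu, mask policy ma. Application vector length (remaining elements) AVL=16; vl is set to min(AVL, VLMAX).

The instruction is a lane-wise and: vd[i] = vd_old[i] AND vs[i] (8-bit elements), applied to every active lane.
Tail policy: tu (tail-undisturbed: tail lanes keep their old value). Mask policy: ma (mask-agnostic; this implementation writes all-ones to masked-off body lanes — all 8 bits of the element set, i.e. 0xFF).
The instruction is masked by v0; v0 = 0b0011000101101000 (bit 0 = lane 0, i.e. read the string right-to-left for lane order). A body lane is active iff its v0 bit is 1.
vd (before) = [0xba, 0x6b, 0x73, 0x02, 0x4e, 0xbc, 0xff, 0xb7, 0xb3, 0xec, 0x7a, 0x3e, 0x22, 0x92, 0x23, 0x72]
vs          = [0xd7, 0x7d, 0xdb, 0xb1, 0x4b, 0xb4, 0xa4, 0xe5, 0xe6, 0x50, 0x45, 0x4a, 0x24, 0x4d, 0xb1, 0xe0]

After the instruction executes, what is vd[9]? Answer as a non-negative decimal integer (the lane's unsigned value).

vd[9] = 255

VLMAX = VLEN×LMUL/SEW = 256×1/2/8 = 16
vl ← min(16, 16) = 16
lane  0: mask-off/ones ⇒ 0xff
lane  1: mask-off/ones ⇒ 0xff
lane  2: mask-off/ones ⇒ 0xff
lane  3: and(0x02,0xb1) ⇒ 0x00
lane  4: mask-off/ones ⇒ 0xff
lane  5: and(0xbc,0xb4) ⇒ 0xb4
lane  6: and(0xff,0xa4) ⇒ 0xa4
lane  7: mask-off/ones ⇒ 0xff
lane  8: and(0xb3,0xe6) ⇒ 0xa2
lane  9: mask-off/ones ⇒ 0xff
lane 10: mask-off/ones ⇒ 0xff
lane 11: mask-off/ones ⇒ 0xff
lane 12: and(0x22,0x24) ⇒ 0x20
lane 13: and(0x92,0x4d) ⇒ 0x00
lane 14: mask-off/ones ⇒ 0xff
lane 15: mask-off/ones ⇒ 0xff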